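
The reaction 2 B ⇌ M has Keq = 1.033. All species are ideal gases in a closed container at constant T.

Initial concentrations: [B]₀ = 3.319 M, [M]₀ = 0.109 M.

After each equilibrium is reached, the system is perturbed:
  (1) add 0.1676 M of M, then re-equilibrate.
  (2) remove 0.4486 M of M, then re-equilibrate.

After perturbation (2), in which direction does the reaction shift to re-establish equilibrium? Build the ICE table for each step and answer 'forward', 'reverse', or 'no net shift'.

Direction: forward

Q₀ = 0.009895 vs Keq = 1.033 ⇒ Q<K, forward
Step 1:
                   B          M
  Initial      3.319      0.109
  Change       -2.23      1.115
  Equil        1.089      1.224
  solve Keq expr → x = 1.115; check Q = 1.033
Then add 0.1676 M of M.
Step 2:
                   B          M
  Initial      1.089      1.392
  Change     0.05963   -0.02981
  Equil        1.148      1.362
  solve Keq expr → x = -0.02981; check Q = 1.033
Then remove 0.4486 M of M.
Step 3:
                   B          M
  Initial      1.148     0.9134
  Change     -0.1661    0.08305
  Equil       0.9821     0.9964
  solve Keq expr → x = 0.08305; check Q = 1.033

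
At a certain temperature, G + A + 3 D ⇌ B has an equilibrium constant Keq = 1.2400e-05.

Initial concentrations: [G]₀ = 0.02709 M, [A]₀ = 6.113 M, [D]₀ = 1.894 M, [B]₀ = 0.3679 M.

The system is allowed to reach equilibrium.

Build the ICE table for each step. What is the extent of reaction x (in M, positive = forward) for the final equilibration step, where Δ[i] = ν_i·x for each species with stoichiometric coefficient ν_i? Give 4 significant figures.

x = -0.367 M

Q₀ = 0.327 vs Keq = 1.2400e-05 ⇒ Q>K, reverse
Step 1:
                   G          A          D          B
  Initial    0.02709      6.113      1.894     0.3679
  Change       0.367      0.367      1.101     -0.367
  Equil       0.3941       6.48      2.995 8.5095e-04
  solve Keq expr → x = -0.367; check Q = 1.2400e-05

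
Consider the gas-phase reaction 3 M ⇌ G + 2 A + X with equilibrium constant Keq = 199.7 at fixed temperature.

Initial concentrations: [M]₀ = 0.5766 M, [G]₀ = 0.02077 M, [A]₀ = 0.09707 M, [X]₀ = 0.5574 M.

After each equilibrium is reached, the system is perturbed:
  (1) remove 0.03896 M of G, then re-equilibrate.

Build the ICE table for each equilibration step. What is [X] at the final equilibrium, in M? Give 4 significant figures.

[X]_eq = 0.7333 M

Q₀ = 5.6905e-04 vs Keq = 199.7 ⇒ Q<K, forward
Step 1:
                  M         G         A         X
  init       0.5766   0.02077   0.09707    0.5574
  Δ         -0.5243    0.1748    0.3495    0.1748
  eq        0.05229    0.1955    0.4466    0.7322
  solve Keq expr → x = 0.1748; check Q = 199.7
Then remove 0.03896 M of G.
Step 2:
                  M         G         A         X
  init      0.05229    0.1566    0.4466    0.7322
  Δ       -0.003424  0.001141  0.002283  0.001141
  eq        0.04887    0.1577    0.4489    0.7333
  solve Keq expr → x = 0.001141; check Q = 199.7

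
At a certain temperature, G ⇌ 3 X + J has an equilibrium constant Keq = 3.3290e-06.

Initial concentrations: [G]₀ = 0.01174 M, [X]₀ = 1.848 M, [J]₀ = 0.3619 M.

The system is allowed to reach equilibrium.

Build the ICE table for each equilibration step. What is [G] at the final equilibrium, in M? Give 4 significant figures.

Q₀ = 194.5 vs Keq = 3.3290e-06 ⇒ Q>K, reverse
Step 1:
                    G           X           J
  Initial     0.01174       1.848      0.3619
  Change       0.3619      -1.086     -0.3619
  Equil        0.3736      0.7623  2.8078e-06
  solve Keq expr → x = -0.3619; check Q = 3.3290e-06

[G]_eq = 0.3736 M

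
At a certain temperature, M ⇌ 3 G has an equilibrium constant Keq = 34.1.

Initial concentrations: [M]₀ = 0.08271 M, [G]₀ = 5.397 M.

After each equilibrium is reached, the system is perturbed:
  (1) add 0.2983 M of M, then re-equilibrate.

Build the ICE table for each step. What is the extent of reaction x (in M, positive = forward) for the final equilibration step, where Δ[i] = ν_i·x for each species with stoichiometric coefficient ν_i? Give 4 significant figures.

Q₀ = 1901 vs Keq = 34.1 ⇒ Q>K, reverse
Step 1:
                  M         G
  I         0.08271     5.397
  C          0.7728    -2.319
  E          0.8556     3.078
  solve Keq expr → x = -0.7728; check Q = 34.1
Then add 0.2983 M of M.
Step 2:
                  M         G
  I           1.154     3.078
  C        -0.08056    0.2417
  E           1.073      3.32
  solve Keq expr → x = 0.08056; check Q = 34.1

x = 0.08056 M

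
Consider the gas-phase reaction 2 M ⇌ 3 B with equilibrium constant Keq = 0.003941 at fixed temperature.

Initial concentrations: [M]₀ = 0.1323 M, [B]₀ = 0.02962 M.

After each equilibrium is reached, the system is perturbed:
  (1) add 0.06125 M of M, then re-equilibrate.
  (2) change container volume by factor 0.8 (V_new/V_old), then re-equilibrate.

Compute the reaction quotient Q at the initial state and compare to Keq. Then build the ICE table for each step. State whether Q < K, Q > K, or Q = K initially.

Q₀ = 0.001485; Q < K (proceeds forward)

Q₀ = 0.001485 vs Keq = 0.003941 ⇒ Q<K, forward
Step 1:
                  M         B
  Initial    0.1323   0.02962
  Change  -0.006668      0.01
  Equil      0.1256   0.03962
  solve Keq expr → x = 0.003334; check Q = 0.003941
Then add 0.06125 M of M.
Step 2:
                  M         B
  Initial    0.1869   0.03962
  Change  -0.007126   0.01069
  Equil      0.1798   0.05031
  solve Keq expr → x = 0.003563; check Q = 0.003941
Then change container volume by factor 0.8 (V_new/V_old).
Step 3:
                  M         B
  Initial    0.2247   0.06289
  Change   0.002695 -0.004042
  Equil      0.2274   0.05885
  solve Keq expr → x = -0.001347; check Q = 0.003941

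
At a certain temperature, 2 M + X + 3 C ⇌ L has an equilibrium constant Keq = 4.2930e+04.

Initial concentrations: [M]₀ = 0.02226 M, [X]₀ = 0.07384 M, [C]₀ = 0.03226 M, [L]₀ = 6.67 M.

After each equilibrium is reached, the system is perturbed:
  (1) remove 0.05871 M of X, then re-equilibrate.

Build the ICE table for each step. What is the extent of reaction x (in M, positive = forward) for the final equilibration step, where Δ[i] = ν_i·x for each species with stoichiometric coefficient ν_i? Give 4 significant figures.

Q₀ = 5.4299e+09 vs Keq = 4.2930e+04 ⇒ Q>K, reverse
Step 1:
                   M          X          C          L
  init       0.02226    0.07384    0.03226       6.67
  Δ           0.1733    0.08667       0.26   -0.08667
  eq          0.1956     0.1605     0.2923      6.583
  solve Keq expr → x = -0.08667; check Q = 4.2930e+04
Then remove 0.05871 M of X.
Step 2:
                   M          X          C          L
  init        0.1956     0.1018     0.2923      6.583
  Δ          0.01545   0.007726    0.02318  -0.007726
  eq          0.2111     0.1095     0.3155      6.576
  solve Keq expr → x = -0.007726; check Q = 4.2930e+04

x = -0.007726 M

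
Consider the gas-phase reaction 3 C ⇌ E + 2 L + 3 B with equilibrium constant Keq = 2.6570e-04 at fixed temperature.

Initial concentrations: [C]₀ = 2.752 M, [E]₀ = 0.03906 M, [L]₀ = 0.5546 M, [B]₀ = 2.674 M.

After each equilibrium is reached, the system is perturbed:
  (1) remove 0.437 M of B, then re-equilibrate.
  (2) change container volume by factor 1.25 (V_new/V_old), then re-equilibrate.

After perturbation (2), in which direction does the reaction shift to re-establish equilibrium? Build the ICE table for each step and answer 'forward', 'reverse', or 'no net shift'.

Q₀ = 0.01102 vs Keq = 2.6570e-04 ⇒ Q>K, reverse
Step 1:
                    C           E           L           B
  Initial       2.752     0.03906      0.5546       2.674
  Change       0.1123    -0.03745    -0.07489     -0.1123
  Equil         2.864    0.001614      0.4797       2.562
  solve Keq expr → x = -0.03745; check Q = 2.6570e-04
Then remove 0.437 M of B.
Step 2:
                    C           E           L           B
  Initial       2.864    0.001614      0.4797       2.125
  Change    -0.003491    0.001164    0.002327    0.003491
  Equil         2.861    0.002778       0.482       2.128
  solve Keq expr → x = 0.001164; check Q = 2.6570e-04
Then change container volume by factor 1.25 (V_new/V_old).
Step 3:
                    C           E           L           B
  Initial       2.289    0.002222      0.3856       1.703
  Change    -0.005866    0.001955    0.003911    0.005866
  Equil         2.283    0.004178      0.3895       1.708
  solve Keq expr → x = 0.001955; check Q = 2.6570e-04

Direction: forward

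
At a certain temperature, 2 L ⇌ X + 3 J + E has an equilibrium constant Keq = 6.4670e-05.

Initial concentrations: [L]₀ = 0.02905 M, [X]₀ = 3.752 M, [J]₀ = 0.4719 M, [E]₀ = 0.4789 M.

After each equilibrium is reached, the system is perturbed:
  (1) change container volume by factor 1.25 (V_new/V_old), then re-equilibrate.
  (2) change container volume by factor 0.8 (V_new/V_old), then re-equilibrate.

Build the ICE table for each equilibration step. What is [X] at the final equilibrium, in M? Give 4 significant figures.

Q₀ = 223.8 vs Keq = 6.4670e-05 ⇒ Q>K, reverse
Step 1:
                    L           X           J           E
  init        0.02905       3.752      0.4719      0.4789
  Δ            0.3025     -0.1512     -0.4537     -0.1512
  eq           0.3315       3.601      0.0182      0.3277
  solve Keq expr → x = -0.1512; check Q = 6.4670e-05
Then change container volume by factor 1.25 (V_new/V_old).
Step 2:
                    L           X           J           E
  init         0.2652       2.881     0.01456      0.2621
  Δ         -0.002335    0.001168    0.003503    0.001168
  eq           0.2629       2.882     0.01806      0.2633
  solve Keq expr → x = 0.001168; check Q = 6.4670e-05
Then change container volume by factor 0.8 (V_new/V_old).
Step 3:
                    L           X           J           E
  init         0.3286       3.602     0.02257      0.3291
  Δ          0.002919    -0.00146   -0.004379    -0.00146
  eq           0.3315       3.601      0.0182      0.3277
  solve Keq expr → x = -0.00146; check Q = 6.4670e-05

[X]_eq = 3.601 M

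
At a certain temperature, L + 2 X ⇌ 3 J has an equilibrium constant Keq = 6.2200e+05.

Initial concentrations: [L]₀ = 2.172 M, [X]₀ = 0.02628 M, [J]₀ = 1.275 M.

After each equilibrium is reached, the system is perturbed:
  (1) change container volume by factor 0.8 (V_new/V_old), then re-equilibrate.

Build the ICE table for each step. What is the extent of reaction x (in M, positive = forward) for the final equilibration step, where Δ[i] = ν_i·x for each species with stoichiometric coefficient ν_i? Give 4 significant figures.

Q₀ = 1382 vs Keq = 6.2200e+05 ⇒ Q<K, forward
Step 1:
                    L           X           J
  I             2.172     0.02628       1.275
  C          -0.01249    -0.02498     0.03747
  E              2.16    0.001297       1.312
  solve Keq expr → x = 0.01249; check Q = 6.2200e+05
Then change container volume by factor 0.8 (V_new/V_old).
Step 2:
                    L           X           J
  I             2.699    0.001622       1.641
  C                 0           0           0
  E             2.699    0.001622       1.641
  solve Keq expr → x = 0; check Q = 6.2200e+05

x = 0 M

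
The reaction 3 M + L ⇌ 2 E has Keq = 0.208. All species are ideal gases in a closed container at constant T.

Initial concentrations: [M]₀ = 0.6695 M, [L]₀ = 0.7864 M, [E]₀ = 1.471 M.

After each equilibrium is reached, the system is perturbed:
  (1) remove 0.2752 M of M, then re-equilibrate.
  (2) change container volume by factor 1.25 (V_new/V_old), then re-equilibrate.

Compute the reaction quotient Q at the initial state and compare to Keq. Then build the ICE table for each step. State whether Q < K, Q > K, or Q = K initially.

Q₀ = 9.169 vs Keq = 0.208 ⇒ Q>K, reverse
Step 1:
                   M          L          E
  Initial     0.6695     0.7864      1.471
  Change      0.8624     0.2875    -0.5749
  Equil        1.532      1.074     0.8961
  solve Keq expr → x = -0.2875; check Q = 0.208
Then remove 0.2752 M of M.
Step 2:
                   M          L          E
  Initial      1.257      1.074     0.8961
  Change      0.1436    0.04786   -0.09572
  Equil          1.4      1.122     0.8004
  solve Keq expr → x = -0.04786; check Q = 0.208
Then change container volume by factor 1.25 (V_new/V_old).
Step 3:
                   M          L          E
  Initial       1.12     0.8974     0.6403
  Change     0.08704    0.02901   -0.05802
  Equil        1.207     0.9264     0.5823
  solve Keq expr → x = -0.02901; check Q = 0.208

Q₀ = 9.169; Q > K (proceeds reverse)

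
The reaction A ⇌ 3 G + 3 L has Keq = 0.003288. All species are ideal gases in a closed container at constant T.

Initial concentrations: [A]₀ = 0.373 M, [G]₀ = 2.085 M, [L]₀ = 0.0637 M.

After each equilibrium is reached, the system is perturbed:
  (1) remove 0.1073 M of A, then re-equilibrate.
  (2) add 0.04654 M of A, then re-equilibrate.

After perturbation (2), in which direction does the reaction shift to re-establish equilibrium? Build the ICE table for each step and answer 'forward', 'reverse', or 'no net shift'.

Direction: forward

Q₀ = 0.006281 vs Keq = 0.003288 ⇒ Q>K, reverse
Step 1:
                    A           G           L
  I             0.373       2.085      0.0637
  C          0.003962    -0.01189    -0.01189
  E             0.377       2.073     0.05181
  solve Keq expr → x = -0.003962; check Q = 0.003288
Then remove 0.1073 M of A.
Step 2:
                    A           G           L
  I            0.2697       2.073     0.05181
  C          0.001752   -0.005256   -0.005256
  E            0.2714       2.068     0.04656
  solve Keq expr → x = -0.001752; check Q = 0.003288
Then add 0.04654 M of A.
Step 3:
                    A           G           L
  I             0.318       2.068     0.04656
  C       -8.0770e-04    0.002423    0.002423
  E            0.3171        2.07     0.04898
  solve Keq expr → x = 8.0770e-04; check Q = 0.003288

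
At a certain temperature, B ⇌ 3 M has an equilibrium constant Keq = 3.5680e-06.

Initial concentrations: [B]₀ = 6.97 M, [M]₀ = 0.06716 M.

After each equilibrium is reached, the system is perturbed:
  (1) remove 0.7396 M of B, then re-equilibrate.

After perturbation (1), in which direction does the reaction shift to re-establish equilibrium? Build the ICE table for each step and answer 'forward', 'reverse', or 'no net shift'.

Direction: reverse

Q₀ = 4.3461e-05 vs Keq = 3.5680e-06 ⇒ Q>K, reverse
Step 1:
                  B         M
  init         6.97   0.06716
  Δ         0.01265  -0.03795
  eq          6.983   0.02921
  solve Keq expr → x = -0.01265; check Q = 3.5680e-06
Then remove 0.7396 M of B.
Step 2:
                  B         M
  init        6.243   0.02921
  Δ       3.5645e-04 -0.001069
  eq          6.243   0.02814
  solve Keq expr → x = -3.5645e-04; check Q = 3.5680e-06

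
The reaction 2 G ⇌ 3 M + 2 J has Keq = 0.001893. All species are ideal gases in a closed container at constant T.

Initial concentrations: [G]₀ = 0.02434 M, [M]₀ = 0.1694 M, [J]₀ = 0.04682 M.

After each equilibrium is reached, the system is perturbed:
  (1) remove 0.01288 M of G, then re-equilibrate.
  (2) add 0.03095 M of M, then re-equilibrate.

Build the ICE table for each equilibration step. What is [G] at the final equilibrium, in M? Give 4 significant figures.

[G]_eq = 0.03529 M

Q₀ = 0.01799 vs Keq = 0.001893 ⇒ Q>K, reverse
Step 1:
                  G         M         J
  I         0.02434    0.1694   0.04682
  C         0.01563  -0.02345  -0.01563
  E         0.03997     0.146   0.03119
  solve Keq expr → x = -0.007816; check Q = 0.001893
Then remove 0.01288 M of G.
Step 2:
                  G         M         J
  I         0.02709     0.146   0.03119
  C        0.004599 -0.006898 -0.004599
  E         0.03169    0.1391   0.02659
  solve Keq expr → x = -0.002299; check Q = 0.001893
Then add 0.03095 M of M.
Step 3:
                  G         M         J
  I         0.03169      0.17   0.02659
  C        0.003599 -0.005399 -0.003599
  E         0.03529    0.1646   0.02299
  solve Keq expr → x = -0.0018; check Q = 0.001893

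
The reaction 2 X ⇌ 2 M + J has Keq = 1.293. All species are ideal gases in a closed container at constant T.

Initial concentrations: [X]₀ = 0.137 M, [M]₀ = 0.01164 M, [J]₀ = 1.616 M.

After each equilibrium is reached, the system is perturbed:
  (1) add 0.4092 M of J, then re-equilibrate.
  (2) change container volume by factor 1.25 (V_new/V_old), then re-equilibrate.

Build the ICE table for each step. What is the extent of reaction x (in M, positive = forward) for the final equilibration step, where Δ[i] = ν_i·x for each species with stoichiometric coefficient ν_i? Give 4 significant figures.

x = 0.001638 M

Q₀ = 0.01167 vs Keq = 1.293 ⇒ Q<K, forward
Step 1:
                  X         M         J
  I           0.137   0.01164     1.616
  C        -0.05821   0.05821   0.02911
  E         0.07879   0.06985     1.645
  solve Keq expr → x = 0.02911; check Q = 1.293
Then add 0.4092 M of J.
Step 2:
                  X         M         J
  I         0.07879   0.06985     2.054
  C        0.004076 -0.004076 -0.002038
  E         0.08287   0.06577     2.052
  solve Keq expr → x = -0.002038; check Q = 1.293
Then change container volume by factor 1.25 (V_new/V_old).
Step 3:
                  X         M         J
  I         0.06629   0.05262     1.642
  C       -0.003276  0.003276  0.001638
  E         0.06302    0.0559     1.643
  solve Keq expr → x = 0.001638; check Q = 1.293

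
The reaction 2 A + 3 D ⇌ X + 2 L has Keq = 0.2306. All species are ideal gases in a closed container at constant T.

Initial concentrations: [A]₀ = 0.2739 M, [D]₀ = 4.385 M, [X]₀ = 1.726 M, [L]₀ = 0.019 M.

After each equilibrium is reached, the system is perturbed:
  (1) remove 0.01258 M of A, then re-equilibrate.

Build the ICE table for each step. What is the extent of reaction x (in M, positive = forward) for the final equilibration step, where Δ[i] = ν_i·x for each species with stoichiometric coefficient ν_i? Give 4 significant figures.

x = -0.004527 M

Q₀ = 9.8504e-05 vs Keq = 0.2306 ⇒ Q<K, forward
Step 1:
                   A          D          X          L
  init        0.2739      4.385      1.726      0.019
  Δ          -0.1995    -0.2992    0.09973     0.1995
  eq         0.07443      4.086      1.826     0.2185
  solve Keq expr → x = 0.09973; check Q = 0.2306
Then remove 0.01258 M of A.
Step 2:
                   A          D          X          L
  init       0.06185      4.086      1.826     0.2185
  Δ         0.009053    0.01358  -0.004527  -0.009053
  eq         0.07091      4.099      1.821     0.2094
  solve Keq expr → x = -0.004527; check Q = 0.2306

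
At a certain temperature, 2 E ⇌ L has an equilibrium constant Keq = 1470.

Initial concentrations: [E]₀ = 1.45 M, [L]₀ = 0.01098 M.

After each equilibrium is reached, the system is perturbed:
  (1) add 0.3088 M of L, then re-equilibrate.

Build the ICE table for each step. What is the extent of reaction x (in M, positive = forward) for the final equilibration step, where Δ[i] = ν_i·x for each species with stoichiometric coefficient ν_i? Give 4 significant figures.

x = -0.002142 M

Q₀ = 0.005222 vs Keq = 1470 ⇒ Q<K, forward
Step 1:
                    E           L
  Initial        1.45     0.01098
  Change       -1.428      0.7139
  Equil       0.02221      0.7249
  solve Keq expr → x = 0.7139; check Q = 1470
Then add 0.3088 M of L.
Step 2:
                    E           L
  Initial     0.02221       1.034
  Change     0.004284   -0.002142
  Equil       0.02649       1.032
  solve Keq expr → x = -0.002142; check Q = 1470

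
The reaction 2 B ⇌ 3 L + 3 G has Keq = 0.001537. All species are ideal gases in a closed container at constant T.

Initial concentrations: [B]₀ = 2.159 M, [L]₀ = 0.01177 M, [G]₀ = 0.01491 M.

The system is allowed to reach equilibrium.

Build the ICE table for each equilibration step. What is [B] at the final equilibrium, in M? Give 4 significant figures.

Q₀ = 1.1595e-12 vs Keq = 0.001537 ⇒ Q<K, forward
Step 1:
                   B          L          G
  Initial      2.159    0.01177    0.01491
  Change      -0.271     0.4065     0.4065
  Equil        1.888     0.4183     0.4214
  solve Keq expr → x = 0.1355; check Q = 0.001537

[B]_eq = 1.888 M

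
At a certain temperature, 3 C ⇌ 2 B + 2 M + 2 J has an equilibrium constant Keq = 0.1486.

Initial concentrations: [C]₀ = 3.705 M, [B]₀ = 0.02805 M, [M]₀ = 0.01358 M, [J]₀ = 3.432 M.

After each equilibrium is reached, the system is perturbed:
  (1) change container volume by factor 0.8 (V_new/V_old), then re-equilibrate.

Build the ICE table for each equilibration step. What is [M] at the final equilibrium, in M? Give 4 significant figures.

[M]_eq = 0.7151 M

Q₀ = 3.3604e-08 vs Keq = 0.1486 ⇒ Q<K, forward
Step 1:
                    C           B           M           J
  Initial       3.705     0.02805     0.01358       3.432
  Change      -0.9549      0.6366      0.6366      0.6366
  Equil          2.75      0.6646      0.6502       4.069
  solve Keq expr → x = 0.3183; check Q = 0.1486
Then change container volume by factor 0.8 (V_new/V_old).
Step 2:
                    C           B           M           J
  Initial       3.438      0.8308      0.8127       5.086
  Change       0.1463    -0.09756    -0.09756    -0.09756
  Equil         3.584      0.7332      0.7151       4.988
  solve Keq expr → x = -0.04878; check Q = 0.1486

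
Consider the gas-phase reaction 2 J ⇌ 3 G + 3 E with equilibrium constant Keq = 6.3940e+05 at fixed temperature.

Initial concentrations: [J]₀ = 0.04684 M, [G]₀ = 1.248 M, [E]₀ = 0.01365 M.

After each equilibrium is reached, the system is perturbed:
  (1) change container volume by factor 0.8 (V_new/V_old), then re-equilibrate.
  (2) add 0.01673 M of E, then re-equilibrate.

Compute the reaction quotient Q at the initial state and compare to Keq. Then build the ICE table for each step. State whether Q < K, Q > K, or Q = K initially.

Q₀ = 0.002253; Q < K (proceeds forward)

Q₀ = 0.002253 vs Keq = 6.3940e+05 ⇒ Q<K, forward
Step 1:
                   J          G          E
  Initial    0.04684      1.248    0.01365
  Change    -0.04679    0.07019    0.07019
  Equil   4.5948e-05      1.318    0.08384
  solve Keq expr → x = 0.0234; check Q = 6.3940e+05
Then change container volume by factor 0.8 (V_new/V_old).
Step 2:
                   J          G          E
  Initial 5.7435e-05      1.648     0.1048
  Change  3.2241e-05 -4.8362e-05 -4.8362e-05
  Equil   8.9676e-05      1.648     0.1048
  solve Keq expr → x = -1.6121e-05; check Q = 6.3940e+05
Then add 0.01673 M of E.
Step 3:
                   J          G          E
  Initial 8.9676e-05      1.648     0.1215
  Change  2.2270e-05 -3.3405e-05 -3.3405e-05
  Equil   1.1195e-04      1.648     0.1214
  solve Keq expr → x = -1.1135e-05; check Q = 6.3940e+05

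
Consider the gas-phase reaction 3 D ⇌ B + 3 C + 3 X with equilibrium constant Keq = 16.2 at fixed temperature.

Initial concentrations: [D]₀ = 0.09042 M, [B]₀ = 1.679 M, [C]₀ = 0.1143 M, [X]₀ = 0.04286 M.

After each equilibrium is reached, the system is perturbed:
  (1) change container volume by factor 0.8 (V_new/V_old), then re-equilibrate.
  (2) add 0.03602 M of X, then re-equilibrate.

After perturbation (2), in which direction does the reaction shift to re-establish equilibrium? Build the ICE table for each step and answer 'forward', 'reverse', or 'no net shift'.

Direction: reverse

Q₀ = 2.6703e-04 vs Keq = 16.2 ⇒ Q<K, forward
Step 1:
                  D         B         C         X
  Initial   0.09042     1.679    0.1143   0.04286
  Change   -0.07926   0.02642   0.07926   0.07926
  Equil     0.01116     1.705    0.1936    0.1221
  solve Keq expr → x = 0.02642; check Q = 16.2
Then change container volume by factor 0.8 (V_new/V_old).
Step 2:
                  D         B         C         X
  Initial   0.01395     2.132    0.2419    0.1526
  Change    0.00403 -0.001343  -0.00403  -0.00403
  Equil     0.01798      2.13    0.2379    0.1486
  solve Keq expr → x = -0.001343; check Q = 16.2
Then add 0.03602 M of X.
Step 3:
                  D         B         C         X
  Initial   0.01798      2.13    0.2379    0.1846
  Change   0.003589 -0.001196 -0.003589 -0.003589
  Equil     0.02157     2.129    0.2343     0.181
  solve Keq expr → x = -0.001196; check Q = 16.2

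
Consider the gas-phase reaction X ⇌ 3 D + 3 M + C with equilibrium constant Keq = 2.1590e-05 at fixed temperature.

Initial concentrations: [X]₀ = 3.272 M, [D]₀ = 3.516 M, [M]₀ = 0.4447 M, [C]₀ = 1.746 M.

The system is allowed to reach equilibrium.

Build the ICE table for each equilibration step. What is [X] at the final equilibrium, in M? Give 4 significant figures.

Q₀ = 2.04 vs Keq = 2.1590e-05 ⇒ Q>K, reverse
Step 1:
                    X           D           M           C
  init          3.272       3.516      0.4447       1.746
  Δ            0.1444     -0.4331     -0.4331     -0.1444
  eq            3.416       3.083     0.01163       1.602
  solve Keq expr → x = -0.1444; check Q = 2.1590e-05

[X]_eq = 3.416 M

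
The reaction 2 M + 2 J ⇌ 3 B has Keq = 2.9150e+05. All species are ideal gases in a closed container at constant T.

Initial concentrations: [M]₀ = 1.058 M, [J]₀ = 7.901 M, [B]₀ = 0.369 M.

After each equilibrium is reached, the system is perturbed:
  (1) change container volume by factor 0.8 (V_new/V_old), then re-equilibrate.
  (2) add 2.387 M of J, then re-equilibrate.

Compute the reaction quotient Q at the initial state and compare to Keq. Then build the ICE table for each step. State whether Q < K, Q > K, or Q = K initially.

Q₀ = 7.1902e-04; Q < K (proceeds forward)

Q₀ = 7.1902e-04 vs Keq = 2.9150e+05 ⇒ Q<K, forward
Step 1:
                   M          J          B
  Initial      1.058      7.901      0.369
  Change      -1.057     -1.057      1.586
  Equil   7.3973e-04      6.844      1.955
  solve Keq expr → x = 0.5286; check Q = 2.9150e+05
Then change container volume by factor 0.8 (V_new/V_old).
Step 2:
                   M          J          B
  Initial 9.2466e-04      8.555      2.444
  Change  -9.7535e-05 -9.7535e-05 1.4630e-04
  Equil   8.2712e-04      8.555      2.444
  solve Keq expr → x = 4.8767e-05; check Q = 2.9150e+05
Then add 2.387 M of J.
Step 3:
                   M          J          B
  Initial 8.2712e-04      10.94      2.444
  Change  -1.8033e-04 -1.8033e-04 2.7049e-04
  Equil   6.4680e-04      10.94      2.444
  solve Keq expr → x = 9.0163e-05; check Q = 2.9150e+05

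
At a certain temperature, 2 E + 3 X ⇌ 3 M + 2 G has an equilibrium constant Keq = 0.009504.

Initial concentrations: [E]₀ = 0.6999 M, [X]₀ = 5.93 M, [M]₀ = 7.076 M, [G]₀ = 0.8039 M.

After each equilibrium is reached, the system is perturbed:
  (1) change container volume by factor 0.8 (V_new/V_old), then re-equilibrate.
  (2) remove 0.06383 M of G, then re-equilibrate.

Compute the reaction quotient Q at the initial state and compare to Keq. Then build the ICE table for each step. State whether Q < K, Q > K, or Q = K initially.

Q₀ = 2.241 vs Keq = 0.009504 ⇒ Q>K, reverse
Step 1:
                  E         X         M         G
  Initial    0.6999      5.93     7.076    0.8039
  Change     0.6463    0.9694   -0.9694   -0.6463
  Equil       1.346     6.899     6.107    0.1576
  solve Keq expr → x = -0.3231; check Q = 0.009504
Then change container volume by factor 0.8 (V_new/V_old).
Step 2:
                  E         X         M         G
  Initial     1.683     8.624     7.633     0.197
  Change          0         0         0         0
  Equil       1.683     8.624     7.633     0.197
  solve Keq expr → x = 0; check Q = 0.009504
Then remove 0.06383 M of G.
Step 3:
                  E         X         M         G
  Initial     1.683     8.624     7.633    0.1332
  Change   -0.05225  -0.07838   0.07838   0.05225
  Equil        1.63     8.546     7.712    0.1854
  solve Keq expr → x = 0.02613; check Q = 0.009504

Q₀ = 2.241; Q > K (proceeds reverse)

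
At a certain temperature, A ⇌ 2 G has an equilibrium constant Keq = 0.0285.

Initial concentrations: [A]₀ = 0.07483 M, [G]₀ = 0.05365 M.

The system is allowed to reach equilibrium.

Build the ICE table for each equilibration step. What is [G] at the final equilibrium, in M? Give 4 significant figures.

[G]_eq = 0.04717 M

Q₀ = 0.03846 vs Keq = 0.0285 ⇒ Q>K, reverse
Step 1:
                   A          G
  I          0.07483    0.05365
  C          0.00324   -0.00648
  E          0.07807    0.04717
  solve Keq expr → x = -0.00324; check Q = 0.0285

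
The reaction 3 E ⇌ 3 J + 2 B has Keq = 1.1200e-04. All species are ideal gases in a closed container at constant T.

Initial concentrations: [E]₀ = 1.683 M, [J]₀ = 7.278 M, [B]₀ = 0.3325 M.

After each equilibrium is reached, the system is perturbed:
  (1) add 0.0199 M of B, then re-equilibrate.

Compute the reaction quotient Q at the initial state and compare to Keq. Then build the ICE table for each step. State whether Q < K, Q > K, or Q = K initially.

Q₀ = 8.941; Q > K (proceeds reverse)

Q₀ = 8.941 vs Keq = 1.1200e-04 ⇒ Q>K, reverse
Step 1:
                   E          J          B
  Initial      1.683      7.278     0.3325
  Change      0.4959    -0.4959    -0.3306
  Equil        2.179      6.782   0.001927
  solve Keq expr → x = -0.1653; check Q = 1.1200e-04
Then add 0.0199 M of B.
Step 2:
                   E          J          B
  Initial      2.179      6.782    0.02183
  Change     0.02977   -0.02977   -0.01985
  Equil        2.209      6.752    0.00198
  solve Keq expr → x = -0.009924; check Q = 1.1200e-04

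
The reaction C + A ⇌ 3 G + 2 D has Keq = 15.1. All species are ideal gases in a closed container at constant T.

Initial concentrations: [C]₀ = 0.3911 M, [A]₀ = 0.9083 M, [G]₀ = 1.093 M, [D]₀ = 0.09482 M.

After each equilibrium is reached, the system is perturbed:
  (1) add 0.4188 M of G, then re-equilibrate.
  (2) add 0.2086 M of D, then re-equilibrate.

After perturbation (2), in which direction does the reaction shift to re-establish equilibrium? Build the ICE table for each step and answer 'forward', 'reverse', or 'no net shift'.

Direction: reverse

Q₀ = 0.03305 vs Keq = 15.1 ⇒ Q<K, forward
Step 1:
                    C           A           G           D
  init         0.3911      0.9083       1.093     0.09482
  Δ           -0.2272     -0.2272      0.6816      0.4544
  eq           0.1639      0.6811       1.775      0.5492
  solve Keq expr → x = 0.2272; check Q = 15.1
Then add 0.4188 M of G.
Step 2:
                    C           A           G           D
  init         0.1639      0.6811       2.193      0.5492
  Δ           0.03354     0.03354     -0.1006    -0.06708
  eq           0.1974      0.7146       2.093      0.4821
  solve Keq expr → x = -0.03354; check Q = 15.1
Then add 0.2086 M of D.
Step 3:
                    C           A           G           D
  init         0.1974      0.7146       2.093      0.6907
  Δ           0.04341     0.04341     -0.1302    -0.08682
  eq           0.2408       0.758       1.963      0.6039
  solve Keq expr → x = -0.04341; check Q = 15.1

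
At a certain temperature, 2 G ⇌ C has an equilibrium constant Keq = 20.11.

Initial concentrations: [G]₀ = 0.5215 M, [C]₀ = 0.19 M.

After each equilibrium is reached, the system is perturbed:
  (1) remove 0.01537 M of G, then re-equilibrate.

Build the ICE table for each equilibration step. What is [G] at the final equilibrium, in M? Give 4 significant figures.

Q₀ = 0.6986 vs Keq = 20.11 ⇒ Q<K, forward
Step 1:
                    G           C
  Initial      0.5215        0.19
  Change      -0.3837      0.1919
  Equil        0.1378      0.3819
  solve Keq expr → x = 0.1919; check Q = 20.11
Then remove 0.01537 M of G.
Step 2:
                    G           C
  Initial      0.1224      0.3819
  Change      0.01409   -0.007046
  Equil        0.1365      0.3748
  solve Keq expr → x = -0.007046; check Q = 20.11

[G]_eq = 0.1365 M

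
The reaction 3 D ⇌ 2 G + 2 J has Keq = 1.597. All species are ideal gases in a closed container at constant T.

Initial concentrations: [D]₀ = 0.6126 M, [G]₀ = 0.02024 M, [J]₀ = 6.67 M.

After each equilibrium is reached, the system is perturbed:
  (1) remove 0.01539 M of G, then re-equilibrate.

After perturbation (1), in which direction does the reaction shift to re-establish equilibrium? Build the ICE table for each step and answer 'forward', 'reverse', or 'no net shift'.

Direction: forward

Q₀ = 0.07928 vs Keq = 1.597 ⇒ Q<K, forward
Step 1:
                  D         G         J
  init       0.6126   0.02024      6.67
  Δ        -0.07941   0.05294   0.05294
  eq         0.5332   0.07318     6.723
  solve Keq expr → x = 0.02647; check Q = 1.597
Then remove 0.01539 M of G.
Step 2:
                  D         G         J
  init       0.5332   0.05779     6.723
  Δ        -0.01753   0.01169   0.01169
  eq         0.5157   0.06948     6.735
  solve Keq expr → x = 0.005845; check Q = 1.597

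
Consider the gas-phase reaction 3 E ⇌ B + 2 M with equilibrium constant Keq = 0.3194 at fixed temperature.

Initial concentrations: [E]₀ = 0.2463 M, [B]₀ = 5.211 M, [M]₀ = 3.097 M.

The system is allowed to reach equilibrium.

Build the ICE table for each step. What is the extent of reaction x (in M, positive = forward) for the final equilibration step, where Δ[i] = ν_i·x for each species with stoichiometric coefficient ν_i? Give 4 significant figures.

Q₀ = 3345 vs Keq = 0.3194 ⇒ Q>K, reverse
Step 1:
                   E          B          M
  I           0.2463      5.211      3.097
  C            2.644    -0.8813     -1.763
  E             2.89       4.33      1.334
  solve Keq expr → x = -0.8813; check Q = 0.3194

x = -0.8813 M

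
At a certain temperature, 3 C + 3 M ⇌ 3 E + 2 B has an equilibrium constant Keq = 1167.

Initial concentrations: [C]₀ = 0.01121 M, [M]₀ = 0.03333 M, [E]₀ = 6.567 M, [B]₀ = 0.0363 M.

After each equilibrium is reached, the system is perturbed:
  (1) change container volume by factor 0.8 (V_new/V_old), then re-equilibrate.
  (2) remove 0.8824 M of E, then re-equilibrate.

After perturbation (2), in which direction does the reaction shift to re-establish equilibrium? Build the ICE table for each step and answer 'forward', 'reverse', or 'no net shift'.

Q₀ = 7.1547e+09 vs Keq = 1167 ⇒ Q>K, reverse
Step 1:
                    C           M           E           B
  I           0.01121     0.03333       6.567      0.0363
  C           0.05317     0.05317    -0.05317    -0.03545
  E           0.06438      0.0865       6.514  8.5392e-04
  solve Keq expr → x = -0.01772; check Q = 1167
Then change container volume by factor 0.8 (V_new/V_old).
Step 2:
                    C           M           E           B
  I           0.08047      0.1081       8.142    0.001067
  C       -1.7855e-04 -1.7855e-04  1.7855e-04  1.1904e-04
  E            0.0803      0.1079       8.142    0.001186
  solve Keq expr → x = 5.9518e-05; check Q = 1167
Then remove 0.8824 M of E.
Step 3:
                    C           M           E           B
  I            0.0803      0.1079        7.26    0.001186
  C       -3.1254e-04 -3.1254e-04  3.1254e-04  2.0836e-04
  E           0.07998      0.1076        7.26    0.001395
  solve Keq expr → x = 1.0418e-04; check Q = 1167

Direction: forward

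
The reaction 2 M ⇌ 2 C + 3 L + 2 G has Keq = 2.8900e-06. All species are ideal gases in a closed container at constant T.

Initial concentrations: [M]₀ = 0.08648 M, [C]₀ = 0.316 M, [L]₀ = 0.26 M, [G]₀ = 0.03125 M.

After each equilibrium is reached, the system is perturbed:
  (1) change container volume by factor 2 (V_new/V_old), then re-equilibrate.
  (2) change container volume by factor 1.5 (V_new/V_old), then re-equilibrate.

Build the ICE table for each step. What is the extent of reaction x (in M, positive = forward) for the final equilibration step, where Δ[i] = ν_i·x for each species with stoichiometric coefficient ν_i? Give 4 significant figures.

x = 0.003083 M

Q₀ = 2.2917e-04 vs Keq = 2.8900e-06 ⇒ Q>K, reverse
Step 1:
                  M         C         L         G
  Initial   0.08648     0.316      0.26   0.03125
  Change    0.02504  -0.02504  -0.03756  -0.02504
  Equil      0.1115     0.291    0.2224  0.006211
  solve Keq expr → x = -0.01252; check Q = 2.8900e-06
Then change container volume by factor 2 (V_new/V_old).
Step 2:
                  M         C         L         G
  Initial   0.05576    0.1455    0.1112  0.003105
  Change  -0.008725  0.008725   0.01309  0.008725
  Equil     0.04703    0.1542    0.1243   0.01183
  solve Keq expr → x = 0.004363; check Q = 2.8900e-06
Then change container volume by factor 1.5 (V_new/V_old).
Step 3:
                  M         C         L         G
  Initial   0.03136    0.1028   0.08287  0.007887
  Change  -0.006167  0.006167   0.00925  0.006167
  Equil     0.02519     0.109   0.09212   0.01405
  solve Keq expr → x = 0.003083; check Q = 2.8900e-06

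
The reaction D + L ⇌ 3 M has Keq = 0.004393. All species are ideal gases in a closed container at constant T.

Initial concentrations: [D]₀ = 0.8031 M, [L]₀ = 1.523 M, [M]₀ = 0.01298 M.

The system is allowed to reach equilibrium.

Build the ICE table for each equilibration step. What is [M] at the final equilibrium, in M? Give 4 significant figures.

[M]_eq = 0.1693 M

Q₀ = 1.7879e-06 vs Keq = 0.004393 ⇒ Q<K, forward
Step 1:
                   D          L          M
  init        0.8031      1.523    0.01298
  Δ         -0.05211   -0.05211     0.1563
  eq           0.751      1.471     0.1693
  solve Keq expr → x = 0.05211; check Q = 0.004393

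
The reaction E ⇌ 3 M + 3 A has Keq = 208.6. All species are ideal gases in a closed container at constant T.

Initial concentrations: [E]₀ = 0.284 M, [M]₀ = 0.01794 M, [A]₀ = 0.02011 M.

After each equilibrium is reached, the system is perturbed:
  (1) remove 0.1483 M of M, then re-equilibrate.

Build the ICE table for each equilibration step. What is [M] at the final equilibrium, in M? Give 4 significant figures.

Q₀ = 1.6534e-10 vs Keq = 208.6 ⇒ Q<K, forward
Step 1:
                    E           M           A
  init          0.284     0.01794     0.02011
  Δ            -0.282       0.846       0.846
  eq         0.002008      0.8639      0.8661
  solve Keq expr → x = 0.282; check Q = 208.6
Then remove 0.1483 M of M.
Step 2:
                    E           M           A
  init       0.002008      0.7156      0.8661
  Δ       -8.4445e-04    0.002533    0.002533
  eq         0.001164      0.7181      0.8686
  solve Keq expr → x = 8.4445e-04; check Q = 208.6

[M]_eq = 0.7181 M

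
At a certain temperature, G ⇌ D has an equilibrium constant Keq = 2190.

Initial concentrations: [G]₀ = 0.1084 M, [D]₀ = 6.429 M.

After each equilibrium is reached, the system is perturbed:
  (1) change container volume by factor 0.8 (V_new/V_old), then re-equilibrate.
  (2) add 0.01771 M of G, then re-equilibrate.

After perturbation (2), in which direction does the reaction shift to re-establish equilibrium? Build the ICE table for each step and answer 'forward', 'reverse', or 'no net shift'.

Direction: forward

Q₀ = 59.31 vs Keq = 2190 ⇒ Q<K, forward
Step 1:
                   G          D
  init        0.1084      6.429
  Δ          -0.1054     0.1054
  eq        0.002984      6.534
  solve Keq expr → x = 0.1054; check Q = 2190
Then change container volume by factor 0.8 (V_new/V_old).
Step 2:
                   G          D
  init       0.00373      8.168
  Δ                0          0
  eq         0.00373      8.168
  solve Keq expr → x = 0; check Q = 2190
Then add 0.01771 M of G.
Step 3:
                   G          D
  init       0.02144      8.168
  Δ          -0.0177     0.0177
  eq        0.003738      8.186
  solve Keq expr → x = 0.0177; check Q = 2190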